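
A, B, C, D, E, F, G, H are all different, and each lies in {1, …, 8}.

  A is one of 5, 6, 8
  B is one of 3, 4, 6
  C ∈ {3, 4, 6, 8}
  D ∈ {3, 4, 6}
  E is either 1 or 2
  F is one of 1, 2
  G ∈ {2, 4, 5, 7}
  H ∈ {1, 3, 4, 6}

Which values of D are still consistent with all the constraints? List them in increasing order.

3, 4, 6

The 8 variables together cover exactly {1, 2, 3, 4, 5, 6, 7, 8} — 8 values for 8 variables — and 7 appears only in G's list, so G = 7.
Among the 7 still-open variables, 5 fits only A (and all 7 values in {1, 2, 3, 4, 5, 6, 8} must be used), so A = 5.
The 6 still-open variables together cover exactly {1, 2, 3, 4, 6, 8} — 6 values for 6 variables — and 8 appears only in C's list, so C = 8.
The 2 variables E and F are confined to {1, 2}, which locks those values in; drop them from H.
No further eliminations apply; D can still be any of 3, 4, 6.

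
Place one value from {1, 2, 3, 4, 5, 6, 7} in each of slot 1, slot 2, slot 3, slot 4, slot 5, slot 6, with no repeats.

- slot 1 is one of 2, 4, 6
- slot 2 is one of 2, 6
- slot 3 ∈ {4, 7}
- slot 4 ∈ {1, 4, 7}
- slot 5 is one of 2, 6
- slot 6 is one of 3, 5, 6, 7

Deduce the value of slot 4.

1

slot 2 and slot 5 share exactly the 2 values {2, 6}; by pigeonhole those values go to them, so strike 2, 6 from slot 1, slot 6.
That leaves slot 1 = 4. Strike 4 from slot 3, slot 4.
slot 3's domain is down to {7}, so slot 3 = 7. So slot 4, slot 6 can't be 7.
So slot 4 = 1.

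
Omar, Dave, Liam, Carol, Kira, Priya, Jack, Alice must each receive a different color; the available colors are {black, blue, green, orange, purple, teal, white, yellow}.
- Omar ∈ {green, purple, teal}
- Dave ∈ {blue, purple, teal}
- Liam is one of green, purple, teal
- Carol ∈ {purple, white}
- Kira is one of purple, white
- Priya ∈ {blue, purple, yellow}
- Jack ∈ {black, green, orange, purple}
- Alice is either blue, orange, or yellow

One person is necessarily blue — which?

The 8 variables together cover exactly {black, blue, green, orange, purple, teal, white, yellow} — 8 values for 8 variables — and black appears only in Jack's list, so Jack = black.
Among the 7 still-open variables, orange fits only Alice (and all 7 values in {blue, green, orange, purple, teal, white, yellow} must be used), so Alice = orange.
The 6 still-open variables draw from only 6 values {blue, green, purple, teal, white, yellow}, so each is used; only Priya can be yellow, hence Priya = yellow.
Among the 5 still-open variables, blue fits only Dave (and all 5 values in {blue, green, purple, teal, white} must be used), so Dave = blue.

Dave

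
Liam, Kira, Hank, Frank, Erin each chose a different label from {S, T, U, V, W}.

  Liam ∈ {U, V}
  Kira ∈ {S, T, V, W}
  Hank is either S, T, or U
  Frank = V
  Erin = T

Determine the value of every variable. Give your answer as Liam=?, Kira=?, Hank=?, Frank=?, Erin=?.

Liam=U, Kira=W, Hank=S, Frank=V, Erin=T

Frank's domain is down to {V}, so Frank = V. Remove V from Liam, Kira.
That leaves Erin = T. Eliminate T elsewhere: Kira, Hank.
Liam has just one choice, so Liam = U. Strike U from Hank.
Hank must be S (only option left). Eliminate S elsewhere: Kira.
That leaves Kira = W.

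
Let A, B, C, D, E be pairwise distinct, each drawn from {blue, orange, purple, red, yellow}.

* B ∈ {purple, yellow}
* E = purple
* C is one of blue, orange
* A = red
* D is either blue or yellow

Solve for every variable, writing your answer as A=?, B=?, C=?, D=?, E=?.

A=red, B=yellow, C=orange, D=blue, E=purple

A has just one choice, so A = red.
E's domain is down to {purple}, so E = purple. Eliminate purple elsewhere: B.
B has just one choice, so B = yellow. So D can't be yellow.
D has just one choice, so D = blue. Eliminate blue elsewhere: C.
C must be orange (only option left).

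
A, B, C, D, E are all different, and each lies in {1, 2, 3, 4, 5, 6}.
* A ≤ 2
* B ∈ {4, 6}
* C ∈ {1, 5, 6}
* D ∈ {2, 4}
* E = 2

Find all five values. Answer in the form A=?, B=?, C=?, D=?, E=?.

A=1, B=6, C=5, D=4, E=2

E has just one choice, so E = 2. Strike 2 from A, D.
A's domain is down to {1}, so A = 1. So C can't be 1.
D must be 4 (only option left). Remove 4 from B.
B's domain is down to {6}, so B = 6. Eliminate 6 elsewhere: C.
C has just one choice, so C = 5.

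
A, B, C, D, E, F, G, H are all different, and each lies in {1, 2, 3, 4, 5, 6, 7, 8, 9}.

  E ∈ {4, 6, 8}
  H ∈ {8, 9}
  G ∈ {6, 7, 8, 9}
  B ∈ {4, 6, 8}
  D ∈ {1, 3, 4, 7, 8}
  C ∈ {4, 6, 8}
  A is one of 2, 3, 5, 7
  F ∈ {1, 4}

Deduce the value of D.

B, C, E between them cover only {4, 6, 8} — a naked triple. Remove those values from D, F, G, H.
F's domain is down to {1}, so F = 1. Eliminate 1 elsewhere: D.
H's domain is down to {9}, so H = 9. Remove 9 from G.
G has just one choice, so G = 7. So A, D can't be 7.
So D = 3.

3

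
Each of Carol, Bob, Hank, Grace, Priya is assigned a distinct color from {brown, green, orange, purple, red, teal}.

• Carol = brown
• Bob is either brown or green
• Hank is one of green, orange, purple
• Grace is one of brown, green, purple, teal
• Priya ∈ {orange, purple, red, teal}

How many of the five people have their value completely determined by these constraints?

2

Carol's domain is down to {brown}, so Carol = brown. Strike brown from Bob, Grace.
Bob must be green (only option left). Remove green from Hank, Grace.
Determined: Carol=brown, Bob=green. The other people each still have more than one consistent value. That makes 2.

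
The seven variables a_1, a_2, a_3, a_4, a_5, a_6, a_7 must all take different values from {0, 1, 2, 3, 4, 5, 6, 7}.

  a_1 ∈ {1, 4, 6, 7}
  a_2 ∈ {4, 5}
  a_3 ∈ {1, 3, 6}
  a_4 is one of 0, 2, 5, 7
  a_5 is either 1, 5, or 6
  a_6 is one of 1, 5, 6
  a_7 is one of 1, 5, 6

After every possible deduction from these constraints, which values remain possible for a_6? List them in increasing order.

a_5, a_6, a_7 share exactly the 3 values {1, 5, 6}; by pigeonhole those values go to them, so strike 1, 5, 6 from a_1, a_2, a_3, a_4.
a_2 has just one choice, so a_2 = 4. Remove 4 from a_1.
a_3 must be 3 (only option left).
That leaves a_1 = 7. Strike 7 from a_4.
No further eliminations apply; a_6 can still be any of 1, 5, 6.

1, 5, 6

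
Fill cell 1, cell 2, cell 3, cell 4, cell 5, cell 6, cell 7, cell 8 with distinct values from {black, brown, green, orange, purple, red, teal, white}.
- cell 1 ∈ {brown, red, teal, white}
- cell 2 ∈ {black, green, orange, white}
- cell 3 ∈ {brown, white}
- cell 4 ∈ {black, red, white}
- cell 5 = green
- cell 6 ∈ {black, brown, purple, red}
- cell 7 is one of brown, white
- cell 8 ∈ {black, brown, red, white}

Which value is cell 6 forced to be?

cell 5's domain is down to {green}, so cell 5 = green. So cell 2 can't be green.
Among the 7 still-open variables, orange fits only cell 2 (and all 7 values in {black, brown, orange, purple, red, teal, white} must be used), so cell 2 = orange.
The 6 still-open variables draw from only 6 values {black, brown, purple, red, teal, white}, so each is used; only cell 6 can be purple, hence cell 6 = purple.

purple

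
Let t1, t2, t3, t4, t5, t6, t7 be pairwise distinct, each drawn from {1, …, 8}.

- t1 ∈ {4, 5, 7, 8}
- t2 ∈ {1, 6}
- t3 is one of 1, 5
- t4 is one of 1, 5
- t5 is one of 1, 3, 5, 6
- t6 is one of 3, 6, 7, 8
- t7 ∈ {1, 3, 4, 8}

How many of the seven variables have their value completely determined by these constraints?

t3 and t4 between them cover only {1, 5} — a naked pair. Remove those values from t1, t2, t5, t7.
t2 has just one choice, so t2 = 6. So t5, t6 can't be 6.
That leaves t5 = 3. So t6, t7 can't be 3.
Determined: t2=6, t5=3. The other variables each still have more than one consistent value. That makes 2.

2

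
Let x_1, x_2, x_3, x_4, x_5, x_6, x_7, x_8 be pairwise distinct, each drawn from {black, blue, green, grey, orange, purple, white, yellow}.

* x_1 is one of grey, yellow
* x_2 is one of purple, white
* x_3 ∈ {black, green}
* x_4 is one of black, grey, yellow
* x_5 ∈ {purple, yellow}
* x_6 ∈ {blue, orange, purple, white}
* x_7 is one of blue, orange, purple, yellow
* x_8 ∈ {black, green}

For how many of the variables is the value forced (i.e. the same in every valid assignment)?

2

The 2 variables x_3 and x_8 are confined to {black, green}, which locks those values in; drop them from x_4.
x_1 and x_4 between them cover only {grey, yellow} — a naked pair. Remove those values from x_5, x_7.
x_5 must be purple (only option left). So x_2, x_6, x_7 can't be purple.
x_2 has just one choice, so x_2 = white. Eliminate white elsewhere: x_6.
Determined: x_2=white, x_5=purple. The other variables each still have more than one consistent value. That makes 2.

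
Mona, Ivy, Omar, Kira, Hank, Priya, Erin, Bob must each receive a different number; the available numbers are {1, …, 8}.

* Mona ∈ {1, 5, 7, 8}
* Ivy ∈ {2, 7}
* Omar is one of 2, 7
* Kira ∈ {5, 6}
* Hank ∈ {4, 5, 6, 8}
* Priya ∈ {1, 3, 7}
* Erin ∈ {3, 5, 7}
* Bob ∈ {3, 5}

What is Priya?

Among the 8 variables, 4 fits only Hank (and all 8 values in {1, 2, 3, 4, 5, 6, 7, 8} must be used), so Hank = 4.
The 7 still-open variables draw from only 7 values {1, 2, 3, 5, 6, 7, 8}, so each is used; only Kira can be 6, hence Kira = 6.
Among the 6 still-open variables, 8 fits only Mona (and all 6 values in {1, 2, 3, 5, 7, 8} must be used), so Mona = 8.
The 5 still-open variables draw from only 5 values {1, 2, 3, 5, 7}, so each is used; only Priya can be 1, hence Priya = 1.

1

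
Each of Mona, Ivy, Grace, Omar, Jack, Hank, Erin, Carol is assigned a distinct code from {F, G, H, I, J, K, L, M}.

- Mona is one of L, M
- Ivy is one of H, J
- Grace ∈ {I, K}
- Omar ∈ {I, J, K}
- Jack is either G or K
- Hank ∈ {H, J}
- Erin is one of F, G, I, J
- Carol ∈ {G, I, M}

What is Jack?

The 8 variables together cover exactly {F, G, H, I, J, K, L, M} — 8 values for 8 variables — and F appears only in Erin's list, so Erin = F.
The 7 still-open variables together cover exactly {G, H, I, J, K, L, M} — 7 values for 7 variables — and L appears only in Mona's list, so Mona = L.
Among the 6 still-open variables, M fits only Carol (and all 6 values in {G, H, I, J, K, M} must be used), so Carol = M.
The 5 still-open variables draw from only 5 values {G, H, I, J, K}, so each is used; only Jack can be G, hence Jack = G.

G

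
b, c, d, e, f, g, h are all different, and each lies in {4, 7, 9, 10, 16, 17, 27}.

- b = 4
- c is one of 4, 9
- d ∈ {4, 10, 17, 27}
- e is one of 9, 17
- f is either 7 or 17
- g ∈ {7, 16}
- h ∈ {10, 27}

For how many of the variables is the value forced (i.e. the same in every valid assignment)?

5

b has just one choice, so b = 4. Eliminate 4 elsewhere: c, d.
c must be 9 (only option left). Eliminate 9 elsewhere: e.
e's domain is down to {17}, so e = 17. Remove 17 from d, f.
That leaves f = 7. Eliminate 7 elsewhere: g.
g's domain is down to {16}, so g = 16.
Determined: b=4, c=9, e=17, f=7, g=16. The other variables each still have more than one consistent value. That makes 5.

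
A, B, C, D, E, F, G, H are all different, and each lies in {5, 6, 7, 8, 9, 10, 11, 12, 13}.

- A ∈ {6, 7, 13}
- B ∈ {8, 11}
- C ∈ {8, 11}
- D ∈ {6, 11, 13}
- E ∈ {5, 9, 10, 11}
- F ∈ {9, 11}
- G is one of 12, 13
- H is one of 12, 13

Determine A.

The 2 variables B and C are confined to {8, 11}, which locks those values in; drop them from D, E, F.
F must be 9 (only option left). So E can't be 9.
The 2 variables G and H are confined to {12, 13}, which locks those values in; drop them from A, D.
D has just one choice, so D = 6. Strike 6 from A.
So A = 7.

7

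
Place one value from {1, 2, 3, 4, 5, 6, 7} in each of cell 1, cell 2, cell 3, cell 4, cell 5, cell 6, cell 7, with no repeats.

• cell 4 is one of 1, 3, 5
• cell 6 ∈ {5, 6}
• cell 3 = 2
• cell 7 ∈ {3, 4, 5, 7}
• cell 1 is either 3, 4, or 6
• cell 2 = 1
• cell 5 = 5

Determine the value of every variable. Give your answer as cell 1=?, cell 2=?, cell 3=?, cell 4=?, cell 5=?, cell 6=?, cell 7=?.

cell 2's domain is down to {1}, so cell 2 = 1. Strike 1 from cell 4.
cell 3 has just one choice, so cell 3 = 2.
cell 5's domain is down to {5}, so cell 5 = 5. Strike 5 from cell 4, cell 6, cell 7.
That leaves cell 6 = 6. So cell 1 can't be 6.
cell 4's domain is down to {3}, so cell 4 = 3. So cell 1, cell 7 can't be 3.
cell 1 has just one choice, so cell 1 = 4. Strike 4 from cell 7.
That leaves cell 7 = 7.

cell 1=4, cell 2=1, cell 3=2, cell 4=3, cell 5=5, cell 6=6, cell 7=7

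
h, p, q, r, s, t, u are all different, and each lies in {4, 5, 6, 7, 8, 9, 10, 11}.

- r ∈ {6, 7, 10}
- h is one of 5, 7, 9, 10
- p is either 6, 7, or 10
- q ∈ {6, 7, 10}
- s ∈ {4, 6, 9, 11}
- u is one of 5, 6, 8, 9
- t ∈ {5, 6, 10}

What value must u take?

8

p, q, r share exactly the 3 values {6, 7, 10}; by pigeonhole those values go to them, so strike 6, 7, 10 from h, s, t, u.
That leaves t = 5. Remove 5 from h, u.
h must be 9 (only option left). Strike 9 from s, u.
So u = 8.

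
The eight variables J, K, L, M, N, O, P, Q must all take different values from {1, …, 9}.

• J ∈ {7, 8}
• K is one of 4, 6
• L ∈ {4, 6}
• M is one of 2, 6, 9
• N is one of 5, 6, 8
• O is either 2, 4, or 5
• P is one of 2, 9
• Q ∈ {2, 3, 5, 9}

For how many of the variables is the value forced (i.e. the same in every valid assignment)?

4

Among the 8 variables, 3 fits only Q (and all 8 values in {2, 3, 4, 5, 6, 7, 8, 9} must be used), so Q = 3.
The 7 still-open variables together cover exactly {2, 4, 5, 6, 7, 8, 9} — 7 values for 7 variables — and 7 appears only in J's list, so J = 7.
The 6 still-open variables draw from only 6 values {2, 4, 5, 6, 8, 9}, so each is used; only N can be 8, hence N = 8.
Among the 5 still-open variables, 5 fits only O (and all 5 values in {2, 4, 5, 6, 9} must be used), so O = 5.
K and L between them cover only {4, 6} — a naked pair. Remove those values from M.
Determined: J=7, N=8, O=5, Q=3. The other variables each still have more than one consistent value. That makes 4.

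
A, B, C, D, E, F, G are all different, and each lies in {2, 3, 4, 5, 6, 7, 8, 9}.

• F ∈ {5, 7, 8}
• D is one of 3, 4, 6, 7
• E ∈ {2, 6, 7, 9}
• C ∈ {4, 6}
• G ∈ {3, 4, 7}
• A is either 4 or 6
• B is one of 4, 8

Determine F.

5

A and C between them cover only {4, 6} — a naked pair. Remove those values from B, D, E, G.
B must be 8 (only option left). Remove 8 from F.
The 2 variables D and G are confined to {3, 7}, which locks those values in; drop them from E, F.
So F = 5.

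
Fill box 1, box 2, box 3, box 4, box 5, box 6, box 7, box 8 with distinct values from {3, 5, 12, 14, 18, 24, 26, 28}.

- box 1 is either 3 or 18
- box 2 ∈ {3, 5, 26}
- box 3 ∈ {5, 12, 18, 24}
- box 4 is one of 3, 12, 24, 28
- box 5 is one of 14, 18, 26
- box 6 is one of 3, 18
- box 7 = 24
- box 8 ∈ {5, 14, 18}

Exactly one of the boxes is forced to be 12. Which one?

box 7's domain is down to {24}, so box 7 = 24. Strike 24 from box 3, box 4.
Among the 7 still-open variables, 28 fits only box 4 (and all 7 values in {3, 5, 12, 14, 18, 26, 28} must be used), so box 4 = 28.
The 6 still-open variables draw from only 6 values {3, 5, 12, 14, 18, 26}, so each is used; only box 3 can be 12, hence box 3 = 12.

box 3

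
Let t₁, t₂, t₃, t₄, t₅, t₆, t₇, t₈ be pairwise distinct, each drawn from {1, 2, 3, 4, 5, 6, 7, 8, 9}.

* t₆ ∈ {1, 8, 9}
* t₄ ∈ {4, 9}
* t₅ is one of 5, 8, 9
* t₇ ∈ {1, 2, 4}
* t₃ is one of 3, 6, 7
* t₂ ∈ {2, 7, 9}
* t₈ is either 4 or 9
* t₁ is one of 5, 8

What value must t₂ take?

7

The 2 variables t₄ and t₈ are confined to {4, 9}, which locks those values in; drop them from t₂, t₅, t₆, t₇.
t₁ and t₅ share exactly the 2 values {5, 8}; by pigeonhole those values go to them, so strike 5, 8 from t₆.
t₆ has just one choice, so t₆ = 1. Eliminate 1 elsewhere: t₇.
t₇'s domain is down to {2}, so t₇ = 2. Strike 2 from t₂.
So t₂ = 7.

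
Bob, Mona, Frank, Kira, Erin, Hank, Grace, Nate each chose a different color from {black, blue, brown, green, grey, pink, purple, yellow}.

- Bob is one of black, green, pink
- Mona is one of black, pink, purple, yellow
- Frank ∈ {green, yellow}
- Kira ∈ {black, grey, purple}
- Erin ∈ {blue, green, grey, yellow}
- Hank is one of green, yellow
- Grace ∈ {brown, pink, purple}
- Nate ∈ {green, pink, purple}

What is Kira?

The 8 variables draw from only 8 values {black, blue, brown, green, grey, pink, purple, yellow}, so each is used; only Erin can be blue, hence Erin = blue.
Among the 7 still-open variables, brown fits only Grace (and all 7 values in {black, brown, green, grey, pink, purple, yellow} must be used), so Grace = brown.
The 6 still-open variables draw from only 6 values {black, green, grey, pink, purple, yellow}, so each is used; only Kira can be grey, hence Kira = grey.

grey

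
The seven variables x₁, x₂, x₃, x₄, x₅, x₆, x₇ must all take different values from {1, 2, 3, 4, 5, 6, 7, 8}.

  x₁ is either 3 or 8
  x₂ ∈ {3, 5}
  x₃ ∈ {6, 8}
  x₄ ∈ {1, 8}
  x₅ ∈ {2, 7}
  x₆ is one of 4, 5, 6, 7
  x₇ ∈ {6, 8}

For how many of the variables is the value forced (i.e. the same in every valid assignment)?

3

The 2 variables x₃ and x₇ are confined to {6, 8}, which locks those values in; drop them from x₁, x₄, x₆.
x₁ has just one choice, so x₁ = 3. Eliminate 3 elsewhere: x₂.
x₂ must be 5 (only option left). Remove 5 from x₆.
That leaves x₄ = 1.
Determined: x₁=3, x₂=5, x₄=1. The other variables each still have more than one consistent value. That makes 3.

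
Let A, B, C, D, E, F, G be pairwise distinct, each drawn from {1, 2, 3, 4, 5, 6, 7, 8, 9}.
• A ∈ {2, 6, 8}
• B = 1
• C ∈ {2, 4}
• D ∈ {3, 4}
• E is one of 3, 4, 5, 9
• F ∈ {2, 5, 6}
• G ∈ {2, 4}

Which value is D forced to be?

3

B's domain is down to {1}, so B = 1.
The 2 variables C and G are confined to {2, 4}, which locks those values in; drop them from A, D, E, F.
So D = 3.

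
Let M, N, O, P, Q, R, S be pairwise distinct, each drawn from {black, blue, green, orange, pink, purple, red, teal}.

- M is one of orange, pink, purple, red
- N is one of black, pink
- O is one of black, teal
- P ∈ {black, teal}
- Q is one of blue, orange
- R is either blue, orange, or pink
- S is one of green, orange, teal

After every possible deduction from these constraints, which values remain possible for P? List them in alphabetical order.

O and P share exactly the 2 values {black, teal}; by pigeonhole those values go to them, so strike black, teal from N, S.
N's domain is down to {pink}, so N = pink. Strike pink from M, R.
Q and R share exactly the 2 values {blue, orange}; by pigeonhole those values go to them, so strike blue, orange from M, S.
S's domain is down to {green}, so S = green.
No further eliminations apply; P can still be any of black, teal.

black, teal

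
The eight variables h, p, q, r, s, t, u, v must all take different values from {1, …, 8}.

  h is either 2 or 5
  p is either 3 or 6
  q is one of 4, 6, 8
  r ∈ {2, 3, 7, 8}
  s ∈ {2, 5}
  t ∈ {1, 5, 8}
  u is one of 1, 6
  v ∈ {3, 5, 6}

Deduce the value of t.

8

Among the 8 variables, 4 fits only q (and all 8 values in {1, 2, 3, 4, 5, 6, 7, 8} must be used), so q = 4.
The 7 still-open variables together cover exactly {1, 2, 3, 5, 6, 7, 8} — 7 values for 7 variables — and 7 appears only in r's list, so r = 7.
The 6 still-open variables together cover exactly {1, 2, 3, 5, 6, 8} — 6 values for 6 variables — and 8 appears only in t's list, so t = 8.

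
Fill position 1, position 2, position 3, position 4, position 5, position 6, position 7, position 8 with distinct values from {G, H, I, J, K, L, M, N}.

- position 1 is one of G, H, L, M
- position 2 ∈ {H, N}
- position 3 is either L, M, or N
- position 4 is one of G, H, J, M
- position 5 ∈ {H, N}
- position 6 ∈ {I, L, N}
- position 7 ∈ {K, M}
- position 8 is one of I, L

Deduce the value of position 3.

The 8 variables draw from only 8 values {G, H, I, J, K, L, M, N}, so each is used; only position 4 can be J, hence position 4 = J.
The 7 still-open variables together cover exactly {G, H, I, K, L, M, N} — 7 values for 7 variables — and G appears only in position 1's list, so position 1 = G.
Among the 6 still-open variables, K fits only position 7 (and all 6 values in {H, I, K, L, M, N} must be used), so position 7 = K.
The 5 still-open variables draw from only 5 values {H, I, L, M, N}, so each is used; only position 3 can be M, hence position 3 = M.

M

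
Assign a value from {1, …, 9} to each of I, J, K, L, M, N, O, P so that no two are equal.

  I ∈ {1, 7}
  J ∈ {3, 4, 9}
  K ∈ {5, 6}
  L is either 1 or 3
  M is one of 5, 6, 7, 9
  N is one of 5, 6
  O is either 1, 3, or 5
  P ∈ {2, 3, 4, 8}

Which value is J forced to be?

4

K and N share exactly the 2 values {5, 6}; by pigeonhole those values go to them, so strike 5, 6 from M, O.
L and O between them cover only {1, 3} — a naked pair. Remove those values from I, J, P.
That leaves I = 7. So M can't be 7.
That leaves M = 9. Remove 9 from J.
So J = 4.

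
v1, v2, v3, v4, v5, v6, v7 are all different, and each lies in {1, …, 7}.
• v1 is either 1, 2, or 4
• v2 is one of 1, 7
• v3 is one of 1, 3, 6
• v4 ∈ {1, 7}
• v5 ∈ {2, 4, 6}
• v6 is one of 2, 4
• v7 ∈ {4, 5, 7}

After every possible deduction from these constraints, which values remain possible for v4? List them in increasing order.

1, 7

Among the 7 variables, 3 fits only v3 (and all 7 values in {1, 2, 3, 4, 5, 6, 7} must be used), so v3 = 3.
The 6 still-open variables together cover exactly {1, 2, 4, 5, 6, 7} — 6 values for 6 variables — and 5 appears only in v7's list, so v7 = 5.
The 5 still-open variables draw from only 5 values {1, 2, 4, 6, 7}, so each is used; only v5 can be 6, hence v5 = 6.
v2 and v4 share exactly the 2 values {1, 7}; by pigeonhole those values go to them, so strike 1, 7 from v1.
No further eliminations apply; v4 can still be any of 1, 7.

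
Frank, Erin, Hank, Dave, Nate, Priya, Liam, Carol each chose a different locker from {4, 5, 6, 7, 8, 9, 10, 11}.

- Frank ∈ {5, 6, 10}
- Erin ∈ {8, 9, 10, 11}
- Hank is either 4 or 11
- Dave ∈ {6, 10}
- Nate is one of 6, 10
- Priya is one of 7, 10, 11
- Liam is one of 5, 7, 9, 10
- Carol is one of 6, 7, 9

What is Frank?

The 8 variables draw from only 8 values {4, 5, 6, 7, 8, 9, 10, 11}, so each is used; only Hank can be 4, hence Hank = 4.
Among the 7 still-open variables, 8 fits only Erin (and all 7 values in {5, 6, 7, 8, 9, 10, 11} must be used), so Erin = 8.
The 6 still-open variables draw from only 6 values {5, 6, 7, 9, 10, 11}, so each is used; only Priya can be 11, hence Priya = 11.
The 2 variables Dave and Nate are confined to {6, 10}, which locks those values in; drop them from Frank, Liam, Carol.
So Frank = 5.

5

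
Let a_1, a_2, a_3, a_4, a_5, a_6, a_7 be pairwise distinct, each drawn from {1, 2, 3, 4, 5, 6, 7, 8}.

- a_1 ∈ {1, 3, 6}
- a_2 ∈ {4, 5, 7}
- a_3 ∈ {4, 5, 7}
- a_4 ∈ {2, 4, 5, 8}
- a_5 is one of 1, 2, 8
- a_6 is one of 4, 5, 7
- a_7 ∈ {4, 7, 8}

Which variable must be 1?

The 3 variables a_2, a_3, a_6 are confined to {4, 5, 7}, which locks those values in; drop them from a_4, a_7.
That leaves a_7 = 8. So a_4, a_5 can't be 8.
a_4 has just one choice, so a_4 = 2. So a_5 can't be 2.
So 1 goes to a_5.

a_5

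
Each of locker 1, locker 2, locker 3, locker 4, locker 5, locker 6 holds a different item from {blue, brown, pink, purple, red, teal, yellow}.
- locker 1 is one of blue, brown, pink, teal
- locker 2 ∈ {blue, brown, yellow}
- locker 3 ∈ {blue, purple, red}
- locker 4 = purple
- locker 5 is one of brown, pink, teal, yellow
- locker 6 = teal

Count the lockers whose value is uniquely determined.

locker 4's domain is down to {purple}, so locker 4 = purple. Strike purple from locker 3.
locker 6's domain is down to {teal}, so locker 6 = teal. Remove teal from locker 1, locker 5.
Determined: locker 4=purple, locker 6=teal. The other lockers each still have more than one consistent value. That makes 2.

2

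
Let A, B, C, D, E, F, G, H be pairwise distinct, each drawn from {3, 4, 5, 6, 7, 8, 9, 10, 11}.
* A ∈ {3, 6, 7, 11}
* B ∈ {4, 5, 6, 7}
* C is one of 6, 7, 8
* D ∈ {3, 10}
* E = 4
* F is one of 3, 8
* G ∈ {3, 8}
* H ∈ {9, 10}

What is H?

E's domain is down to {4}, so E = 4. Strike 4 from B.
F and G between them cover only {3, 8} — a naked pair. Remove those values from A, C, D.
D has just one choice, so D = 10. Strike 10 from H.
So H = 9.

9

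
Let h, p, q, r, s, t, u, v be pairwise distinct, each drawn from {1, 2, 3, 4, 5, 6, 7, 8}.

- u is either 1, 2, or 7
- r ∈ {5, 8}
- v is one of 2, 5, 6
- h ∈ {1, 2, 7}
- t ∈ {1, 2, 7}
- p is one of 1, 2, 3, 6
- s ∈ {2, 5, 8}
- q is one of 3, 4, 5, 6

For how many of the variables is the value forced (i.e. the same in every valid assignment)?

The 8 variables together cover exactly {1, 2, 3, 4, 5, 6, 7, 8} — 8 values for 8 variables — and 4 appears only in q's list, so q = 4.
The 7 still-open variables draw from only 7 values {1, 2, 3, 5, 6, 7, 8}, so each is used; only p can be 3, hence p = 3.
Among the 6 still-open variables, 6 fits only v (and all 6 values in {1, 2, 5, 6, 7, 8} must be used), so v = 6.
h, t, u between them cover only {1, 2, 7} — a naked triple. Remove those values from s.
Determined: p=3, q=4, v=6. The other variables each still have more than one consistent value. That makes 3.

3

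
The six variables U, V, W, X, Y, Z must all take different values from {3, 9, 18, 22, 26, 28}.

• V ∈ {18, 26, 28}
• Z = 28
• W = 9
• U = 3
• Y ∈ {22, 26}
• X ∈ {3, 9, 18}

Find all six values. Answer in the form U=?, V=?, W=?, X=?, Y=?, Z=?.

U=3, V=26, W=9, X=18, Y=22, Z=28

U has just one choice, so U = 3. Remove 3 from X.
W's domain is down to {9}, so W = 9. So X can't be 9.
X has just one choice, so X = 18. So V can't be 18.
That leaves Z = 28. Remove 28 from V.
V has just one choice, so V = 26. Strike 26 from Y.
Y has just one choice, so Y = 22.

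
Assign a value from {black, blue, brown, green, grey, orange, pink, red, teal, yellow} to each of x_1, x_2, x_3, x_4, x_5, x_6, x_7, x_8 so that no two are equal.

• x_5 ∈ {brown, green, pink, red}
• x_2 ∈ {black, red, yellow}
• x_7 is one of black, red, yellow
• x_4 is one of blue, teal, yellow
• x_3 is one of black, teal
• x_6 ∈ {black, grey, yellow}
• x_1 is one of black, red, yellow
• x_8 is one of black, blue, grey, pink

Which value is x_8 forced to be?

pink

x_1, x_2, x_7 between them cover only {black, red, yellow} — a naked triple. Remove those values from x_3, x_4, x_5, x_6, x_8.
x_3 must be teal (only option left). Remove teal from x_4.
x_4 has just one choice, so x_4 = blue. Strike blue from x_8.
x_6 must be grey (only option left). Strike grey from x_8.
So x_8 = pink.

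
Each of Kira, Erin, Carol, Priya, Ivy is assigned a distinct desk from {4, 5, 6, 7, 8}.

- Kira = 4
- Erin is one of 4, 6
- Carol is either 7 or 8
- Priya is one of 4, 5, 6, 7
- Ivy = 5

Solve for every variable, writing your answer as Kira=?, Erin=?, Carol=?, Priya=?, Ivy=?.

Kira's domain is down to {4}, so Kira = 4. Eliminate 4 elsewhere: Erin, Priya.
That leaves Erin = 6. Eliminate 6 elsewhere: Priya.
Ivy must be 5 (only option left). Remove 5 from Priya.
Priya must be 7 (only option left). So Carol can't be 7.
Carol's domain is down to {8}, so Carol = 8.

Kira=4, Erin=6, Carol=8, Priya=7, Ivy=5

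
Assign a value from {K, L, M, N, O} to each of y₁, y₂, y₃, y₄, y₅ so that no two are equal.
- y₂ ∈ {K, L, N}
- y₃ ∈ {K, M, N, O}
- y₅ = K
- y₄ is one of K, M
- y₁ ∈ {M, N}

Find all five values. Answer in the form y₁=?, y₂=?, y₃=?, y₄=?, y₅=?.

y₁=N, y₂=L, y₃=O, y₄=M, y₅=K

y₅'s domain is down to {K}, so y₅ = K. Eliminate K elsewhere: y₂, y₃, y₄.
That leaves y₄ = M. Remove M from y₁, y₃.
y₁ must be N (only option left). Eliminate N elsewhere: y₂, y₃.
y₂ has just one choice, so y₂ = L.
y₃ has just one choice, so y₃ = O.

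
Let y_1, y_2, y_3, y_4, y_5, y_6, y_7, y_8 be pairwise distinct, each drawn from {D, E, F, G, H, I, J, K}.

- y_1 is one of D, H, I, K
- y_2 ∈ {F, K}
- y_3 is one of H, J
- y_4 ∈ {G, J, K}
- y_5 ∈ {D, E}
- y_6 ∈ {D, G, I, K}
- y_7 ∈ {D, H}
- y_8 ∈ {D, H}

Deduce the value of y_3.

J

The 8 variables draw from only 8 values {D, E, F, G, H, I, J, K}, so each is used; only y_5 can be E, hence y_5 = E.
The 7 still-open variables together cover exactly {D, F, G, H, I, J, K} — 7 values for 7 variables — and F appears only in y_2's list, so y_2 = F.
y_7 and y_8 share exactly the 2 values {D, H}; by pigeonhole those values go to them, so strike D, H from y_1, y_3, y_6.
So y_3 = J.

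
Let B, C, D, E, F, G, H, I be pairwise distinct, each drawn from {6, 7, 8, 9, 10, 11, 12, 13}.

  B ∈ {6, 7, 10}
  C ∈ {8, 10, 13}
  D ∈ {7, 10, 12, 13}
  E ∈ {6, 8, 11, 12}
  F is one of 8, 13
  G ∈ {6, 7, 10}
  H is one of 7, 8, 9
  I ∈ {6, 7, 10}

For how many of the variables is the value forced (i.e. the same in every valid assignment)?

3

Among the 8 variables, 9 fits only H (and all 8 values in {6, 7, 8, 9, 10, 11, 12, 13} must be used), so H = 9.
The 7 still-open variables draw from only 7 values {6, 7, 8, 10, 11, 12, 13}, so each is used; only E can be 11, hence E = 11.
The 6 still-open variables together cover exactly {6, 7, 8, 10, 12, 13} — 6 values for 6 variables — and 12 appears only in D's list, so D = 12.
B, G, I between them cover only {6, 7, 10} — a naked triple. Remove those values from C.
Determined: D=12, E=11, H=9. The other variables each still have more than one consistent value. That makes 3.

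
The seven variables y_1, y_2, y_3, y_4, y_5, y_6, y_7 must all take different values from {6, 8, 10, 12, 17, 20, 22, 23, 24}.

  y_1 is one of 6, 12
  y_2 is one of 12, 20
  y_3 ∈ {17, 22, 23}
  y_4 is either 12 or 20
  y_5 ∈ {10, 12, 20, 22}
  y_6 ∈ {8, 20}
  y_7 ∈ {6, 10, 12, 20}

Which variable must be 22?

y_5

y_2 and y_4 between them cover only {12, 20} — a naked pair. Remove those values from y_1, y_5, y_6, y_7.
y_1 has just one choice, so y_1 = 6. So y_7 can't be 6.
y_6 has just one choice, so y_6 = 8.
y_7 has just one choice, so y_7 = 10. Remove 10 from y_5.
So 22 goes to y_5.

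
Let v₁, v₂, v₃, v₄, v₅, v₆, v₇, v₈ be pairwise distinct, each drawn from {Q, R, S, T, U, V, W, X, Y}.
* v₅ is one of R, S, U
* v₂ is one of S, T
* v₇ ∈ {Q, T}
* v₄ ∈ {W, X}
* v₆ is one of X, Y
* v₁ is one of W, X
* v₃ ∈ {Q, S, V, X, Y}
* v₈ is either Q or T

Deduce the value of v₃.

V

v₁ and v₄ between them cover only {W, X} — a naked pair. Remove those values from v₃, v₆.
v₆ has just one choice, so v₆ = Y. Strike Y from v₃.
v₇ and v₈ share exactly the 2 values {Q, T}; by pigeonhole those values go to them, so strike Q, T from v₂, v₃.
v₂ has just one choice, so v₂ = S. So v₃, v₅ can't be S.
So v₃ = V.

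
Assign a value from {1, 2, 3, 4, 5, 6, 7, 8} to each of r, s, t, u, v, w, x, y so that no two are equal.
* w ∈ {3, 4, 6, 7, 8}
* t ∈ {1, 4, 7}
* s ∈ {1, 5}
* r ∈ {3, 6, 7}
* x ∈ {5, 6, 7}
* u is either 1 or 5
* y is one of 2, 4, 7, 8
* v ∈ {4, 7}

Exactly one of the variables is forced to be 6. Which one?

The 8 variables draw from only 8 values {1, 2, 3, 4, 5, 6, 7, 8}, so each is used; only y can be 2, hence y = 2.
The 7 still-open variables draw from only 7 values {1, 3, 4, 5, 6, 7, 8}, so each is used; only w can be 8, hence w = 8.
Among the 6 still-open variables, 3 fits only r (and all 6 values in {1, 3, 4, 5, 6, 7} must be used), so r = 3.
The 5 still-open variables draw from only 5 values {1, 4, 5, 6, 7}, so each is used; only x can be 6, hence x = 6.

x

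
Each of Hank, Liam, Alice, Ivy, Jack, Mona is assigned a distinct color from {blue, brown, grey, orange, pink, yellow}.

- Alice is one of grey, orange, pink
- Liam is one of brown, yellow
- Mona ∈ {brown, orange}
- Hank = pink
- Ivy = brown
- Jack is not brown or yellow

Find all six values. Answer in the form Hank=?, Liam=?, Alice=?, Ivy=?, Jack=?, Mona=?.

Hank=pink, Liam=yellow, Alice=grey, Ivy=brown, Jack=blue, Mona=orange

Hank has just one choice, so Hank = pink. So Alice, Jack can't be pink.
Ivy's domain is down to {brown}, so Ivy = brown. Strike brown from Liam, Mona.
Mona's domain is down to {orange}, so Mona = orange. Strike orange from Alice, Jack.
That leaves Liam = yellow.
Alice must be grey (only option left). Strike grey from Jack.
Jack has just one choice, so Jack = blue.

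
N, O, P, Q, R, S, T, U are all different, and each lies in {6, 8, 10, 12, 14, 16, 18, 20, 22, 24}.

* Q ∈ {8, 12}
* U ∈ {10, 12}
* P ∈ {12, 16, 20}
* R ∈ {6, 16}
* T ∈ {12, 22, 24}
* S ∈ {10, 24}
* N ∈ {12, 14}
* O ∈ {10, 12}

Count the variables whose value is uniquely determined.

The 2 variables O and U are confined to {10, 12}, which locks those values in; drop them from N, P, Q, S, T.
N must be 14 (only option left).
Q's domain is down to {8}, so Q = 8.
S's domain is down to {24}, so S = 24. Strike 24 from T.
T must be 22 (only option left).
Determined: N=14, Q=8, S=24, T=22. The other variables each still have more than one consistent value. That makes 4.

4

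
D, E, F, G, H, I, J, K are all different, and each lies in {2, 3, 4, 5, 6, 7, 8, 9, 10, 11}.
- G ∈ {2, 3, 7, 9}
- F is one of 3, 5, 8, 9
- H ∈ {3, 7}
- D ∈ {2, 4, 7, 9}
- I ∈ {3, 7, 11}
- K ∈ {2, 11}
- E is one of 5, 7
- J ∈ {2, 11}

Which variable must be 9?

Among the 8 variables, 4 fits only D (and all 8 values in {2, 3, 4, 5, 7, 8, 9, 11} must be used), so D = 4.
Among the 7 still-open variables, 8 fits only F (and all 7 values in {2, 3, 5, 7, 8, 9, 11} must be used), so F = 8.
Among the 6 still-open variables, 5 fits only E (and all 6 values in {2, 3, 5, 7, 9, 11} must be used), so E = 5.
The 5 still-open variables together cover exactly {2, 3, 7, 9, 11} — 5 values for 5 variables — and 9 appears only in G's list, so G = 9.

G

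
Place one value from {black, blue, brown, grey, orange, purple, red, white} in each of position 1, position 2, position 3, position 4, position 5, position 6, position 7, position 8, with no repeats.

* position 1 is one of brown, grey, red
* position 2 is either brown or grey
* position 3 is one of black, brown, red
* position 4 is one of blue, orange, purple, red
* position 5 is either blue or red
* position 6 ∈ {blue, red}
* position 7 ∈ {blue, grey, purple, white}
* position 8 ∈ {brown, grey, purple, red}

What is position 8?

purple

The 8 variables together cover exactly {black, blue, brown, grey, orange, purple, red, white} — 8 values for 8 variables — and black appears only in position 3's list, so position 3 = black.
Among the 7 still-open variables, orange fits only position 4 (and all 7 values in {blue, brown, grey, orange, purple, red, white} must be used), so position 4 = orange.
Among the 6 still-open variables, white fits only position 7 (and all 6 values in {blue, brown, grey, purple, red, white} must be used), so position 7 = white.
The 5 still-open variables together cover exactly {blue, brown, grey, purple, red} — 5 values for 5 variables — and purple appears only in position 8's list, so position 8 = purple.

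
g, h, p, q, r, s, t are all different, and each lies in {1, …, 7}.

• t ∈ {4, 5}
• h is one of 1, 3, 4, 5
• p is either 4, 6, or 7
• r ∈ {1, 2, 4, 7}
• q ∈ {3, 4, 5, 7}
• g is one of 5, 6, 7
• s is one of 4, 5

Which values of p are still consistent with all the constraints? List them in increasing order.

The 7 variables together cover exactly {1, 2, 3, 4, 5, 6, 7} — 7 values for 7 variables — and 2 appears only in r's list, so r = 2.
The 6 still-open variables draw from only 6 values {1, 3, 4, 5, 6, 7}, so each is used; only h can be 1, hence h = 1.
The 5 still-open variables together cover exactly {3, 4, 5, 6, 7} — 5 values for 5 variables — and 3 appears only in q's list, so q = 3.
s and t between them cover only {4, 5} — a naked pair. Remove those values from g, p.
No further eliminations apply; p can still be any of 6, 7.

6, 7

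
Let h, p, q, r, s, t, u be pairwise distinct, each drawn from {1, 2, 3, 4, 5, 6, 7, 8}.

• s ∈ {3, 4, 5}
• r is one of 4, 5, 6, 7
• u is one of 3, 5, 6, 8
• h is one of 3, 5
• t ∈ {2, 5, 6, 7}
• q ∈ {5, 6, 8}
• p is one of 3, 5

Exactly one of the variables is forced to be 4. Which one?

Among the 7 variables, 2 fits only t (and all 7 values in {2, 3, 4, 5, 6, 7, 8} must be used), so t = 2.
Among the 6 still-open variables, 7 fits only r (and all 6 values in {3, 4, 5, 6, 7, 8} must be used), so r = 7.
The 5 still-open variables together cover exactly {3, 4, 5, 6, 8} — 5 values for 5 variables — and 4 appears only in s's list, so s = 4.

s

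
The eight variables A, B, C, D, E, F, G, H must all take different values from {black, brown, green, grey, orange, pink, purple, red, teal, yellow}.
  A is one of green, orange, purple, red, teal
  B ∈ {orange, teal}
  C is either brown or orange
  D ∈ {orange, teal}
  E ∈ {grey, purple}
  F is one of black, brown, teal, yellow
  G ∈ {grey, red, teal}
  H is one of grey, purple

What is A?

B and D share exactly the 2 values {orange, teal}; by pigeonhole those values go to them, so strike orange, teal from A, C, F, G.
C's domain is down to {brown}, so C = brown. Remove brown from F.
E and H share exactly the 2 values {grey, purple}; by pigeonhole those values go to them, so strike grey, purple from A, G.
G has just one choice, so G = red. Strike red from A.
So A = green.

green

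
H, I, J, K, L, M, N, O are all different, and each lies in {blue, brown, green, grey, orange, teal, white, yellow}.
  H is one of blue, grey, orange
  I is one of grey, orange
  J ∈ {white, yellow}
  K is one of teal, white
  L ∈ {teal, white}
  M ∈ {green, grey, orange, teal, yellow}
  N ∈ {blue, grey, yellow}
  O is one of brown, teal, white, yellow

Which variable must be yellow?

J

Among the 8 variables, brown fits only O (and all 8 values in {blue, brown, green, grey, orange, teal, white, yellow} must be used), so O = brown.
The 7 still-open variables draw from only 7 values {blue, green, grey, orange, teal, white, yellow}, so each is used; only M can be green, hence M = green.
The 2 variables K and L are confined to {teal, white}, which locks those values in; drop them from J.
So yellow goes to J.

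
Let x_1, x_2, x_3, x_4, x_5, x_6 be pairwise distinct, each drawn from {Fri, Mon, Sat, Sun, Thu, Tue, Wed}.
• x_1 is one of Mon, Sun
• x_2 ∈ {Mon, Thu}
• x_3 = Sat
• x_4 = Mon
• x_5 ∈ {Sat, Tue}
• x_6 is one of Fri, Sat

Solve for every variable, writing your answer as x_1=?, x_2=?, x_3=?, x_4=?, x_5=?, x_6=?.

x_3 has just one choice, so x_3 = Sat. So x_5, x_6 can't be Sat.
x_4's domain is down to {Mon}, so x_4 = Mon. So x_1, x_2 can't be Mon.
x_5 has just one choice, so x_5 = Tue.
x_6 has just one choice, so x_6 = Fri.
x_1's domain is down to {Sun}, so x_1 = Sun.
That leaves x_2 = Thu.

x_1=Sun, x_2=Thu, x_3=Sat, x_4=Mon, x_5=Tue, x_6=Fri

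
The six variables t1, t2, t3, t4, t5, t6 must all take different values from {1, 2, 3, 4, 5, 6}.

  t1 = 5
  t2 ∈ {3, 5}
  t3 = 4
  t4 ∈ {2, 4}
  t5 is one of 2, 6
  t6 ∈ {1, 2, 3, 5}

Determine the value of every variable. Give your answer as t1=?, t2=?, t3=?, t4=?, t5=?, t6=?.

t1=5, t2=3, t3=4, t4=2, t5=6, t6=1

t1 must be 5 (only option left). Strike 5 from t2, t6.
That leaves t2 = 3. Eliminate 3 elsewhere: t6.
t3's domain is down to {4}, so t3 = 4. Strike 4 from t4.
That leaves t4 = 2. Strike 2 from t5, t6.
t5 must be 6 (only option left).
t6's domain is down to {1}, so t6 = 1.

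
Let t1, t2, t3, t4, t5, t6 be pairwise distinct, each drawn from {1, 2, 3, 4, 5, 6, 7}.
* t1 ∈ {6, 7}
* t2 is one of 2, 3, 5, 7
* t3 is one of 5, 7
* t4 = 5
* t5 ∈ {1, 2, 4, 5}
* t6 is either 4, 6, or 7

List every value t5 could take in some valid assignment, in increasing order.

t4 must be 5 (only option left). Eliminate 5 elsewhere: t2, t3, t5.
t3's domain is down to {7}, so t3 = 7. So t1, t2, t6 can't be 7.
That leaves t1 = 6. So t6 can't be 6.
t6 has just one choice, so t6 = 4. Eliminate 4 elsewhere: t5.
No further eliminations apply; t5 can still be any of 1, 2.

1, 2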